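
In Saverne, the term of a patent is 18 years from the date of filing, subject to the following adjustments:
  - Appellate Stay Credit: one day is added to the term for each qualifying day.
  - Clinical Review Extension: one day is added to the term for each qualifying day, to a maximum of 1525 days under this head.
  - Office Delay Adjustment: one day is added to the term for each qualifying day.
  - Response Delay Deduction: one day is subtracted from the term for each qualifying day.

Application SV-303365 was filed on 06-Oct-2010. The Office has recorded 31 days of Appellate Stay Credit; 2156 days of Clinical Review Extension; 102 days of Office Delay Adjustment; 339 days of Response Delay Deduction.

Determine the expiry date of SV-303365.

Base term: filing date + 18 years → 6 October 2028.
Appellate Stay Credit: +31 days → 6 November 2028.
Clinical Review Extension: 2156 days claimed exceeds the 1525-day cap, so +1525 days → 9 January 2033.
Office Delay Adjustment: +102 days → 21 April 2033.
Response Delay Deduction: −339 days → 17 May 2032.

2032-05-17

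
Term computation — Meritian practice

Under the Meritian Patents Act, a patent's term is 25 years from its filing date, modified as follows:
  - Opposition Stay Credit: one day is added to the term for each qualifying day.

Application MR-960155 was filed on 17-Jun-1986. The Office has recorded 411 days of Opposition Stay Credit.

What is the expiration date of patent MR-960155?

Base term: filing date + 25 years → 17 June 2011.
Opposition Stay Credit: +411 days → 1 August 2012.

August 1, 2012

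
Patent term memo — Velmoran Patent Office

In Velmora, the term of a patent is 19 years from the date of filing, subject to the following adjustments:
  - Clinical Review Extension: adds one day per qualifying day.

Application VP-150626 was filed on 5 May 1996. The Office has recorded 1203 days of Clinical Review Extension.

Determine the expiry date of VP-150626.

2018-08-20

Base term: filing date + 19 years → 5 May 2015.
Clinical Review Extension: +1203 days → 20 August 2018.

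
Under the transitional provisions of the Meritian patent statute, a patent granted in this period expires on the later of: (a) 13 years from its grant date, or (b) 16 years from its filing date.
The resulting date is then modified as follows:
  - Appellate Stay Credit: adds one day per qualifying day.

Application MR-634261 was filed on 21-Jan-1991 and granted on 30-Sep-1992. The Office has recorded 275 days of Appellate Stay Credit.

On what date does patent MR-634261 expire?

2007-10-23

(a) grant + 13 years → 30 September 2005.
(b) filing + 16 years → 21 January 2007.
Later of the two: 21 January 2007.
Appellate Stay Credit: +275 days → 23 October 2007.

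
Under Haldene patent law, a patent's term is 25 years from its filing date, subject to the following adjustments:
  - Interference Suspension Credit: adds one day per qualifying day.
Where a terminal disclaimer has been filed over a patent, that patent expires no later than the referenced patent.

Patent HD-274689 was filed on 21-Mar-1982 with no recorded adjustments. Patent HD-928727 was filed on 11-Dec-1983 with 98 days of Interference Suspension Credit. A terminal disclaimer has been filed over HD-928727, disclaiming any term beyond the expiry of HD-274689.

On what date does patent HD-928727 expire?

2007-03-21

Natural term of HD-928727:
  Base: filing + 25 years → 11 December 2008.
  Interference Suspension Credit: +98 days → 19 March 2009.
Expiry of referenced patent HD-274689:
  Base: filing + 25 years → 21 March 2007.
Terminal disclaimer: HD-928727 expires on the earlier of 19 March 2009 and 21 March 2007.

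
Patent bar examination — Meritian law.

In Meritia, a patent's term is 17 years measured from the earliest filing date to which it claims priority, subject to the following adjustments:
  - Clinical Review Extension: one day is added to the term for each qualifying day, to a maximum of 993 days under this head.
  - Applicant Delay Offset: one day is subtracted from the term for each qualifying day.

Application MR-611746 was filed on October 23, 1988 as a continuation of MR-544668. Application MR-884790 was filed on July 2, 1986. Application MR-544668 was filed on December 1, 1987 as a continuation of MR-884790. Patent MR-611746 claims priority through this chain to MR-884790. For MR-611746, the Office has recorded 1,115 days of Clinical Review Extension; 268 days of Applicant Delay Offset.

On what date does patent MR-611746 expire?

Earliest priority filing: 2 July 1986.
Base term: 2 July 1986 + 17 years → 2 July 2003.
Clinical Review Extension: 1115 days claimed exceeds the 993-day cap, so +993 days → 21 March 2006.
Applicant Delay Offset: −268 days → 26 June 2005.

June 26, 2005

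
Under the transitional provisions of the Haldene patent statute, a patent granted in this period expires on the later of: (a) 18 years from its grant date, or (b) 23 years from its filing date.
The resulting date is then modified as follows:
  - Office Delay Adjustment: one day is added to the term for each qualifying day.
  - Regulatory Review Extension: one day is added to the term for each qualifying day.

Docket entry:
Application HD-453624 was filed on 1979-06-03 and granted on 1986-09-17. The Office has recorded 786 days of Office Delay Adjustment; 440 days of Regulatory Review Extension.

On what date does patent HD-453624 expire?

January 26, 2008

(a) grant + 18 years → 17 September 2004.
(b) filing + 23 years → 3 June 2002.
Later of the two: 17 September 2004.
Office Delay Adjustment: +786 days → 12 November 2006.
Regulatory Review Extension: +440 days → 26 January 2008.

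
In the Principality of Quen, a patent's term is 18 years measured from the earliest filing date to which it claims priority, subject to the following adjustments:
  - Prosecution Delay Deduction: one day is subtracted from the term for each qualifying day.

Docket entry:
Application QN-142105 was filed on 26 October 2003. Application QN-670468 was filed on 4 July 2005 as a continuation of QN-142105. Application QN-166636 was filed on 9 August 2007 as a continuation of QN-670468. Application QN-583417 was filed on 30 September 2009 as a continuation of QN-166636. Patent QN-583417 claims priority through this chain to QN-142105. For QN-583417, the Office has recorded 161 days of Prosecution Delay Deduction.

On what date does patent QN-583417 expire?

Earliest priority filing: 26 October 2003.
Base term: 26 October 2003 + 18 years → 26 October 2021.
Prosecution Delay Deduction: −161 days → 18 May 2021.

May 18, 2021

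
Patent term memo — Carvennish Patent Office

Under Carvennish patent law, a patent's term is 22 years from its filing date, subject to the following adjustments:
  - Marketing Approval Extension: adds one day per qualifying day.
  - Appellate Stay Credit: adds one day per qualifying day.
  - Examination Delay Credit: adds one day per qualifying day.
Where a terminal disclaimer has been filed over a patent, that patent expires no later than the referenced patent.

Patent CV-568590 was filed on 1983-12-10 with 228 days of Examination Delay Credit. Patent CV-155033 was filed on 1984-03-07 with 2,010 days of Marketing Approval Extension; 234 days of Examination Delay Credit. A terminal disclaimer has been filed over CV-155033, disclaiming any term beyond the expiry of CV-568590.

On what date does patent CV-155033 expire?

Natural term of CV-155033:
  Base: filing + 22 years → 7 March 2006.
  Marketing Approval Extension: +2010 days → 7 September 2011.
  Examination Delay Credit: +234 days → 28 April 2012.
Expiry of referenced patent CV-568590:
  Base: filing + 22 years → 10 December 2005.
  Examination Delay Credit: +228 days → 26 July 2006.
Terminal disclaimer: CV-155033 expires on the earlier of 28 April 2012 and 26 July 2006.

July 26, 2006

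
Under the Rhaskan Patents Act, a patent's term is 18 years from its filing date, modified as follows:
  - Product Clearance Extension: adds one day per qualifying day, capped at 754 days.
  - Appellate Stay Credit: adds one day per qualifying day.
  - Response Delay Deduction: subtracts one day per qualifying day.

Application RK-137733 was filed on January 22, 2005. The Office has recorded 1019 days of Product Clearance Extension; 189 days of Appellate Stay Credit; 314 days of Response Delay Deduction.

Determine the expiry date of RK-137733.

Base term: filing date + 18 years → 22 January 2023.
Product Clearance Extension: 1019 days claimed exceeds the 754-day cap, so +754 days → 14 February 2025.
Appellate Stay Credit: +189 days → 22 August 2025.
Response Delay Deduction: −314 days → 12 October 2024.

October 12, 2024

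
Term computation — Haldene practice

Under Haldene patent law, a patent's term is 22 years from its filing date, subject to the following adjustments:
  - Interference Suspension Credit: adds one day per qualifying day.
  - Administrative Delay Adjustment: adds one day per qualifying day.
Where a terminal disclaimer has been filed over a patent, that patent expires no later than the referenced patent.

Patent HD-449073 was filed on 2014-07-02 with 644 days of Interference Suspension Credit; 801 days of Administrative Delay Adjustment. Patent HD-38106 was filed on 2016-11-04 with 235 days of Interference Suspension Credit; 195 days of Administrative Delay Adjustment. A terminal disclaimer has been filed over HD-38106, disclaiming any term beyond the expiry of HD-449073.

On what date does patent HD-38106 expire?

Natural term of HD-38106:
  Base: filing + 22 years → 4 November 2038.
  Interference Suspension Credit: +235 days → 27 June 2039.
  Administrative Delay Adjustment: +195 days → 8 January 2040.
Expiry of referenced patent HD-449073:
  Base: filing + 22 years → 2 July 2036.
  Interference Suspension Credit: +644 days → 7 April 2038.
  Administrative Delay Adjustment: +801 days → 16 June 2040.
Terminal disclaimer: HD-38106 expires on the earlier of 8 January 2040 and 16 June 2040.

January 8, 2040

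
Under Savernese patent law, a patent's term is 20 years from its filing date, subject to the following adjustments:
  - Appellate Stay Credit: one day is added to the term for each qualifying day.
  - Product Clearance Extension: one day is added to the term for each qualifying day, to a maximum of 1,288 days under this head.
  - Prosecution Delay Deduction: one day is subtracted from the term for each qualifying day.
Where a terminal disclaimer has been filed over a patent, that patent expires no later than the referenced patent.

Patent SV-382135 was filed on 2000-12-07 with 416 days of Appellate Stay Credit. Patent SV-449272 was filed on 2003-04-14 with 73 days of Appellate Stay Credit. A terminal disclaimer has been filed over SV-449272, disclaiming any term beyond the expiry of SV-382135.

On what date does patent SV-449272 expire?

January 27, 2022

Natural term of SV-449272:
  Base: filing + 20 years → 14 April 2023.
  Appellate Stay Credit: +73 days → 26 June 2023.
Expiry of referenced patent SV-382135:
  Base: filing + 20 years → 7 December 2020.
  Appellate Stay Credit: +416 days → 27 January 2022.
Terminal disclaimer: SV-449272 expires on the earlier of 26 June 2023 and 27 January 2022.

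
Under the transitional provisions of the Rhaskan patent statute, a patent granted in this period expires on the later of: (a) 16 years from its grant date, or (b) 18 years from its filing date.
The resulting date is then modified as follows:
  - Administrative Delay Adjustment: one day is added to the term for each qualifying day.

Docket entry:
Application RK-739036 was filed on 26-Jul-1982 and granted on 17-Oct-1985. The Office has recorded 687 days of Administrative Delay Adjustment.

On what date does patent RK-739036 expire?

(a) grant + 16 years → 17 October 2001.
(b) filing + 18 years → 26 July 2000.
Later of the two: 17 October 2001.
Administrative Delay Adjustment: +687 days → 4 September 2003.

2003-09-04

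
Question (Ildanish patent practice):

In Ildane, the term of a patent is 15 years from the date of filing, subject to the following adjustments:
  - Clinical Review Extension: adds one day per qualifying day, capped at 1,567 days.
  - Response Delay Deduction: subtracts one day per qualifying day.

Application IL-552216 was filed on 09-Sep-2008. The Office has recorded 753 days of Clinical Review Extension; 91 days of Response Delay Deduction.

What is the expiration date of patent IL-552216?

2025-07-02

Base term: filing date + 15 years → 9 September 2023.
Clinical Review Extension: 753 days (within the 1567-day cap) → +753 days → 1 October 2025.
Response Delay Deduction: −91 days → 2 July 2025.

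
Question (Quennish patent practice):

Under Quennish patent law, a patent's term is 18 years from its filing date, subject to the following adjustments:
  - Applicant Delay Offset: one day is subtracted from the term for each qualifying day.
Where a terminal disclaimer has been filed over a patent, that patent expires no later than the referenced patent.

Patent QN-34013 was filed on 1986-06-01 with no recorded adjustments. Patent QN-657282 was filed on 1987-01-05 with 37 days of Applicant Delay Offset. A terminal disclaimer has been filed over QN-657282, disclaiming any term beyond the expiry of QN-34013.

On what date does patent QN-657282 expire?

2004-06-01

Natural term of QN-657282:
  Base: filing + 18 years → 5 January 2005.
  Applicant Delay Offset: −37 days → 29 November 2004.
Expiry of referenced patent QN-34013:
  Base: filing + 18 years → 1 June 2004.
Terminal disclaimer: QN-657282 expires on the earlier of 29 November 2004 and 1 June 2004.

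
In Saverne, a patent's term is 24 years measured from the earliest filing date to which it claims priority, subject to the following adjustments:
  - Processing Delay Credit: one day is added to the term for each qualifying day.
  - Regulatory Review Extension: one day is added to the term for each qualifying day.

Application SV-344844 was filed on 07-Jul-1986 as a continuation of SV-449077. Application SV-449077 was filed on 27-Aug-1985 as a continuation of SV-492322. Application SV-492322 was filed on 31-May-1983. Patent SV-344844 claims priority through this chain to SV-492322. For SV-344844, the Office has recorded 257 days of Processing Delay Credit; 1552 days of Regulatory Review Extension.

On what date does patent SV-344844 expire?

Earliest priority filing: 31 May 1983.
Base term: 31 May 1983 + 24 years → 31 May 2007.
Processing Delay Credit: +257 days → 12 February 2008.
Regulatory Review Extension: +1552 days → 13 May 2012.

May 13, 2012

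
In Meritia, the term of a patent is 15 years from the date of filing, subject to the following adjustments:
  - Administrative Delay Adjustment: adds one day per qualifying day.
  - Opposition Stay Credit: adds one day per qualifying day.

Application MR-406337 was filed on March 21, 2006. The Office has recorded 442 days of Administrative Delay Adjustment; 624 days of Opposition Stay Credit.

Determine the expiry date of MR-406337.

February 20, 2024

Base term: filing date + 15 years → 21 March 2021.
Administrative Delay Adjustment: +442 days → 6 June 2022.
Opposition Stay Credit: +624 days → 20 February 2024.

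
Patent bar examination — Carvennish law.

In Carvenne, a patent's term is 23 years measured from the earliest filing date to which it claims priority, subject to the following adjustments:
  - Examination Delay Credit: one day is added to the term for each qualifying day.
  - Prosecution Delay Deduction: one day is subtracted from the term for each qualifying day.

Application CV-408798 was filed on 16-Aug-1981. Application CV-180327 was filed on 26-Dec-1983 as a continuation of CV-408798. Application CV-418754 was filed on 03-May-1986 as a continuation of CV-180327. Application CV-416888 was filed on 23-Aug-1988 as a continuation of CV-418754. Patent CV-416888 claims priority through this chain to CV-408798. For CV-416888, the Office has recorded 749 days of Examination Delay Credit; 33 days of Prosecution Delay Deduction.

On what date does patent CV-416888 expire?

Earliest priority filing: 16 August 1981.
Base term: 16 August 1981 + 23 years → 16 August 2004.
Examination Delay Credit: +749 days → 4 September 2006.
Prosecution Delay Deduction: −33 days → 2 August 2006.

August 2, 2006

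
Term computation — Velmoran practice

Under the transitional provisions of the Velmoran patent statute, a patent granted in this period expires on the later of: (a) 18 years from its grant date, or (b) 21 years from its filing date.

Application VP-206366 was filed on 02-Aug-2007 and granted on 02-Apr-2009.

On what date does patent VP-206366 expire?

(a) grant + 18 years → 2 April 2027.
(b) filing + 21 years → 2 August 2028.
Later of the two: 2 August 2028.

2028-08-02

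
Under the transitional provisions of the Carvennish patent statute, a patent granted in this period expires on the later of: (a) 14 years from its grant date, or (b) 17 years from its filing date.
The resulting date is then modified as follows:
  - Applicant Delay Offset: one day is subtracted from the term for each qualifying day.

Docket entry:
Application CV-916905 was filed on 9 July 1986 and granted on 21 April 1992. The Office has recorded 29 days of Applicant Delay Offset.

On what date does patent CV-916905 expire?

2006-03-23

(a) grant + 14 years → 21 April 2006.
(b) filing + 17 years → 9 July 2003.
Later of the two: 21 April 2006.
Applicant Delay Offset: −29 days → 23 March 2006.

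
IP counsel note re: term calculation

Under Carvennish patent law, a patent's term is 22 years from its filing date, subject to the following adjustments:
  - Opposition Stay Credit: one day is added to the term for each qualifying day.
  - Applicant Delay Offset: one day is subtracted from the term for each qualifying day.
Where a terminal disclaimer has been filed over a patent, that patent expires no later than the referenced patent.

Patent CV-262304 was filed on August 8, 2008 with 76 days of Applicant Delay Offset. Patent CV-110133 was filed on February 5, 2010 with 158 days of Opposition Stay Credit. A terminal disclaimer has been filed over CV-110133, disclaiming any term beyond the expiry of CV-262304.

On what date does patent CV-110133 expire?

2030-05-24

Natural term of CV-110133:
  Base: filing + 22 years → 5 February 2032.
  Opposition Stay Credit: +158 days → 12 July 2032.
Expiry of referenced patent CV-262304:
  Base: filing + 22 years → 8 August 2030.
  Applicant Delay Offset: −76 days → 24 May 2030.
Terminal disclaimer: CV-110133 expires on the earlier of 12 July 2032 and 24 May 2030.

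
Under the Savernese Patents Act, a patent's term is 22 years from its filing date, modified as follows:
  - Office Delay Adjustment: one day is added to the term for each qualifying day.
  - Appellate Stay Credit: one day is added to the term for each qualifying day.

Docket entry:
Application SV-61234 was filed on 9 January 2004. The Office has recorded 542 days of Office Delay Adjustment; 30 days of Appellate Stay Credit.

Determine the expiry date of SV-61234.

Base term: filing date + 22 years → 9 January 2026.
Office Delay Adjustment: +542 days → 5 July 2027.
Appellate Stay Credit: +30 days → 4 August 2027.

2027-08-04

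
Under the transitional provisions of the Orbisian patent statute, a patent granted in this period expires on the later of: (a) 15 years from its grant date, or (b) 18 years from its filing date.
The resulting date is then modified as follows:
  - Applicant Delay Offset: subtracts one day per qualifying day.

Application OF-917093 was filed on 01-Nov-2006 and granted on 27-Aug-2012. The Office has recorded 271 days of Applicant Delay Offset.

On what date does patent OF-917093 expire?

November 29, 2026

(a) grant + 15 years → 27 August 2027.
(b) filing + 18 years → 1 November 2024.
Later of the two: 27 August 2027.
Applicant Delay Offset: −271 days → 29 November 2026.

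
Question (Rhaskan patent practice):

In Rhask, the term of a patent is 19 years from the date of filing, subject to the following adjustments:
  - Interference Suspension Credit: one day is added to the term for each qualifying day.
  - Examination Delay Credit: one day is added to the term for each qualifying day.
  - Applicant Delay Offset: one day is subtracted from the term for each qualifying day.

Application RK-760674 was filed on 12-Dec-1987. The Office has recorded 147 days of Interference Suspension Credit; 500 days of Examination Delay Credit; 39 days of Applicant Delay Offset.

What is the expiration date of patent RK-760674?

Base term: filing date + 19 years → 12 December 2006.
Interference Suspension Credit: +147 days → 8 May 2007.
Examination Delay Credit: +500 days → 19 September 2008.
Applicant Delay Offset: −39 days → 11 August 2008.

August 11, 2008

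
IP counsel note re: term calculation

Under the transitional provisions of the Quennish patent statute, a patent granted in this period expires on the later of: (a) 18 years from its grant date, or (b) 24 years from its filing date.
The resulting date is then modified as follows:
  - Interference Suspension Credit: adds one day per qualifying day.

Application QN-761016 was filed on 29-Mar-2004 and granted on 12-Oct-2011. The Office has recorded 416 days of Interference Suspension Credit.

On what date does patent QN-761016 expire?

(a) grant + 18 years → 12 October 2029.
(b) filing + 24 years → 29 March 2028.
Later of the two: 12 October 2029.
Interference Suspension Credit: +416 days → 2 December 2030.

2030-12-02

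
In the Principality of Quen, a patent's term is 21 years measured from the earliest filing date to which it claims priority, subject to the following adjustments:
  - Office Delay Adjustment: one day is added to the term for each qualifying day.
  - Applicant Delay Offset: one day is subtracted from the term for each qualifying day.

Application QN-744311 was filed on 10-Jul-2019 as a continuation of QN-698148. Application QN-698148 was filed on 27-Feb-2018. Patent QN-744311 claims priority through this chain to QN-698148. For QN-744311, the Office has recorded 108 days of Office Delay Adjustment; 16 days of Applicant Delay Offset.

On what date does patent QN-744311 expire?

May 30, 2039

Earliest priority filing: 27 February 2018.
Base term: 27 February 2018 + 21 years → 27 February 2039.
Office Delay Adjustment: +108 days → 15 June 2039.
Applicant Delay Offset: −16 days → 30 May 2039.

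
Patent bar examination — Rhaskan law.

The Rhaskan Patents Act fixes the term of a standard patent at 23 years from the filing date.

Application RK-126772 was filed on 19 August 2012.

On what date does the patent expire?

Filing date + 23 years → 19 August 2035.

2035-08-19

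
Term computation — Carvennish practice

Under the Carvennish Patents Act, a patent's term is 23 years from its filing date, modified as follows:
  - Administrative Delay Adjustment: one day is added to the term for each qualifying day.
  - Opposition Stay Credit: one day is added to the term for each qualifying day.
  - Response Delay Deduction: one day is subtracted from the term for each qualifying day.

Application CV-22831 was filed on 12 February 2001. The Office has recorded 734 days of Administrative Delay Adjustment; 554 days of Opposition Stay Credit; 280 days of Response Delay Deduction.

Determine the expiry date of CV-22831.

November 16, 2026

Base term: filing date + 23 years → 12 February 2024.
Administrative Delay Adjustment: +734 days → 15 February 2026.
Opposition Stay Credit: +554 days → 23 August 2027.
Response Delay Deduction: −280 days → 16 November 2026.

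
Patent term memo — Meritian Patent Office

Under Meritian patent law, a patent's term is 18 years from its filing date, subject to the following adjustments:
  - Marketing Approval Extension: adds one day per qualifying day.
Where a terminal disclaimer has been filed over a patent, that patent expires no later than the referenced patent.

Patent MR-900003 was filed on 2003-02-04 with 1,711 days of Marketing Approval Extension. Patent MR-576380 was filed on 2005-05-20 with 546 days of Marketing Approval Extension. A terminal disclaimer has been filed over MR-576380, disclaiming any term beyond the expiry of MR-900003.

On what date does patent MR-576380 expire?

Natural term of MR-576380:
  Base: filing + 18 years → 20 May 2023.
  Marketing Approval Extension: +546 days → 16 November 2024.
Expiry of referenced patent MR-900003:
  Base: filing + 18 years → 4 February 2021.
  Marketing Approval Extension: +1711 days → 12 October 2025.
Terminal disclaimer: MR-576380 expires on the earlier of 16 November 2024 and 12 October 2025.

2024-11-16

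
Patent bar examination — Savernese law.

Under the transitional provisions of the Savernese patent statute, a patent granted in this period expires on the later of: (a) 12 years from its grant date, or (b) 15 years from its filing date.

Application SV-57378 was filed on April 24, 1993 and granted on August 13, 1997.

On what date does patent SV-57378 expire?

2009-08-13

(a) grant + 12 years → 13 August 2009.
(b) filing + 15 years → 24 April 2008.
Later of the two: 13 August 2009.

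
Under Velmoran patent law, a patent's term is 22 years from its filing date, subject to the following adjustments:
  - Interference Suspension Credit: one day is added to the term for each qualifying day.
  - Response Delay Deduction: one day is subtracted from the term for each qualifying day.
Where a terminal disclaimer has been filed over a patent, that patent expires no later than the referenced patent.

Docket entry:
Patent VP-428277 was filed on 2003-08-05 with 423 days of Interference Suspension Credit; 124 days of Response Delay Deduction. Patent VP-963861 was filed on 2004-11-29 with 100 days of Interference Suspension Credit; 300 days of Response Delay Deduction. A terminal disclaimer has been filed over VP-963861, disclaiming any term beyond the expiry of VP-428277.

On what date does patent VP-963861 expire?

Natural term of VP-963861:
  Base: filing + 22 years → 29 November 2026.
  Interference Suspension Credit: +100 days → 9 March 2027.
  Response Delay Deduction: −300 days → 13 May 2026.
Expiry of referenced patent VP-428277:
  Base: filing + 22 years → 5 August 2025.
  Interference Suspension Credit: +423 days → 2 October 2026.
  Response Delay Deduction: −124 days → 31 May 2026.
Terminal disclaimer: VP-963861 expires on the earlier of 13 May 2026 and 31 May 2026.

2026-05-13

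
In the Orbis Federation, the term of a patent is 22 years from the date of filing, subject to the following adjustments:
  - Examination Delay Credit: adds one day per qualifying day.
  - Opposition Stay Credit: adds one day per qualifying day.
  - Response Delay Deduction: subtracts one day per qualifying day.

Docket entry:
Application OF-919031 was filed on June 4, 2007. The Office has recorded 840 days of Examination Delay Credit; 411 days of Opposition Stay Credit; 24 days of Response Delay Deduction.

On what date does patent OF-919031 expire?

Base term: filing date + 22 years → 4 June 2029.
Examination Delay Credit: +840 days → 22 September 2031.
Opposition Stay Credit: +411 days → 6 November 2032.
Response Delay Deduction: −24 days → 13 October 2032.

2032-10-13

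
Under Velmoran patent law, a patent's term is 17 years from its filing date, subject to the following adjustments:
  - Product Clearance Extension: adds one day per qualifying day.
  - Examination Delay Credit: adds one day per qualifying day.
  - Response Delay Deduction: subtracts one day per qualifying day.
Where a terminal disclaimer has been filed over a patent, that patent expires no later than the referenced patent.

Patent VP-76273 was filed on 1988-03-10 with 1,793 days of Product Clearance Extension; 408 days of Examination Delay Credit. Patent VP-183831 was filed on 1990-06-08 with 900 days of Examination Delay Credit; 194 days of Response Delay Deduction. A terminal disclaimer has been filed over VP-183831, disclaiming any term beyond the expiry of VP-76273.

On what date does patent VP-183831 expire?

Natural term of VP-183831:
  Base: filing + 17 years → 8 June 2007.
  Examination Delay Credit: +900 days → 24 November 2009.
  Response Delay Deduction: −194 days → 14 May 2009.
Expiry of referenced patent VP-76273:
  Base: filing + 17 years → 10 March 2005.
  Product Clearance Extension: +1793 days → 5 February 2010.
  Examination Delay Credit: +408 days → 20 March 2011.
Terminal disclaimer: VP-183831 expires on the earlier of 14 May 2009 and 20 March 2011.

2009-05-14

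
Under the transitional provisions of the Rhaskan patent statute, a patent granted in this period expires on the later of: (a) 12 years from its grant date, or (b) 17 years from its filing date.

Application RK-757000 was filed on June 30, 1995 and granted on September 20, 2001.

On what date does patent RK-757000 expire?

(a) grant + 12 years → 20 September 2013.
(b) filing + 17 years → 30 June 2012.
Later of the two: 20 September 2013.

September 20, 2013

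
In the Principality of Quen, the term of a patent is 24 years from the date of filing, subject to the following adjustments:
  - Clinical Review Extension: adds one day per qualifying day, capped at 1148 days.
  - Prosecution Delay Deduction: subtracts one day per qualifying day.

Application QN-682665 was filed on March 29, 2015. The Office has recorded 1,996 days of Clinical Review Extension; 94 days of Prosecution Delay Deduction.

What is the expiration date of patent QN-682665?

February 15, 2042

Base term: filing date + 24 years → 29 March 2039.
Clinical Review Extension: 1996 days claimed exceeds the 1148-day cap, so +1148 days → 20 May 2042.
Prosecution Delay Deduction: −94 days → 15 February 2042.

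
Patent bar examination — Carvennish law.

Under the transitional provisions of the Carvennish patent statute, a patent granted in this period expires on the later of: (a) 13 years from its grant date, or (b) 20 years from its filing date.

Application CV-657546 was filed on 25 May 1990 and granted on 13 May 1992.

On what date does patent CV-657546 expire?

(a) grant + 13 years → 13 May 2005.
(b) filing + 20 years → 25 May 2010.
Later of the two: 25 May 2010.

2010-05-25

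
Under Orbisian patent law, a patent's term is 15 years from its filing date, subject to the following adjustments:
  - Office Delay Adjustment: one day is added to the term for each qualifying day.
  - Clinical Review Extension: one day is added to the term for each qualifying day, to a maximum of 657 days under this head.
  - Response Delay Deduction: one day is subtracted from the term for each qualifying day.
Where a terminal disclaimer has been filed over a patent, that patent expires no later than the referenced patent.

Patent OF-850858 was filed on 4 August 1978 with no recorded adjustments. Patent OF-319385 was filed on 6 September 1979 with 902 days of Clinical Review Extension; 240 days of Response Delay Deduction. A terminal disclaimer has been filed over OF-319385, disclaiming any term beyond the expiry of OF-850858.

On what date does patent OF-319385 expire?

August 4, 1993

Natural term of OF-319385:
  Base: filing + 15 years → 6 September 1994.
  Clinical Review Extension: 902 days claimed exceeds the 657-day cap, so +657 days → 24 June 1996.
  Response Delay Deduction: −240 days → 28 October 1995.
Expiry of referenced patent OF-850858:
  Base: filing + 15 years → 4 August 1993.
Terminal disclaimer: OF-319385 expires on the earlier of 28 October 1995 and 4 August 1993.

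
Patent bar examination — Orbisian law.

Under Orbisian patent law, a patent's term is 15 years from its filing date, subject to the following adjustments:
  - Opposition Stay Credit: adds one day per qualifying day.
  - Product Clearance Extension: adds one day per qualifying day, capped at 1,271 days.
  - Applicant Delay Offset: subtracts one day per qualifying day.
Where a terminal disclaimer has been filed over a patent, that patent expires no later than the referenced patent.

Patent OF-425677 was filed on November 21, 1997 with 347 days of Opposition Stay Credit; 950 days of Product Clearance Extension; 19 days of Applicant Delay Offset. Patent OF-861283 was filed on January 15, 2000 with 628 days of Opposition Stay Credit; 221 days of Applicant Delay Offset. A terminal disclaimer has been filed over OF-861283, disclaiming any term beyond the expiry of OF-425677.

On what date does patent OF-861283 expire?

2016-02-26

Natural term of OF-861283:
  Base: filing + 15 years → 15 January 2015.
  Opposition Stay Credit: +628 days → 4 October 2016.
  Applicant Delay Offset: −221 days → 26 February 2016.
Expiry of referenced patent OF-425677:
  Base: filing + 15 years → 21 November 2012.
  Opposition Stay Credit: +347 days → 3 November 2013.
  Product Clearance Extension: 950 days (within the 1271-day cap) → +950 days → 10 June 2016.
  Applicant Delay Offset: −19 days → 22 May 2016.
Terminal disclaimer: OF-861283 expires on the earlier of 26 February 2016 and 22 May 2016.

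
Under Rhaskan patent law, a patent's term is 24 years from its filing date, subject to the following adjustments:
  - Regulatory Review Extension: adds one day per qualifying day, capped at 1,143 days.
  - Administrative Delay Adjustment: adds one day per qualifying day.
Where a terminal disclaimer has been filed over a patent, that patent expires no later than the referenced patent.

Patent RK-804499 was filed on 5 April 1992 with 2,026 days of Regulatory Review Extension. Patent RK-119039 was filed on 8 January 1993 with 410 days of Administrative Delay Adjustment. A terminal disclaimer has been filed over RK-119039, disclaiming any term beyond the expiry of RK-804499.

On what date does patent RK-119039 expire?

2018-02-22

Natural term of RK-119039:
  Base: filing + 24 years → 8 January 2017.
  Administrative Delay Adjustment: +410 days → 22 February 2018.
Expiry of referenced patent RK-804499:
  Base: filing + 24 years → 5 April 2016.
  Regulatory Review Extension: 2026 days claimed exceeds the 1143-day cap, so +1143 days → 23 May 2019.
Terminal disclaimer: RK-119039 expires on the earlier of 22 February 2018 and 23 May 2019.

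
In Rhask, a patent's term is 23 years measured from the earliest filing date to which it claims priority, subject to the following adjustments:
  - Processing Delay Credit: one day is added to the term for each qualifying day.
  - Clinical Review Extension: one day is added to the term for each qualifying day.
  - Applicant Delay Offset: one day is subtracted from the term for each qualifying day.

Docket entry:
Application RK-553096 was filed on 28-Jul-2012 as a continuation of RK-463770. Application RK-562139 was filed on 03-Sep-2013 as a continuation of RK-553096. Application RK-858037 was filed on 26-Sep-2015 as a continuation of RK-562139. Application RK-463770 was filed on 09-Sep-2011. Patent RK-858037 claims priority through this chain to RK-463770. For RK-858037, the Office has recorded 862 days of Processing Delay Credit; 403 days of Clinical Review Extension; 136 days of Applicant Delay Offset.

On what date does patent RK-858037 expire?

2037-10-12

Earliest priority filing: 9 September 2011.
Base term: 9 September 2011 + 23 years → 9 September 2034.
Processing Delay Credit: +862 days → 18 January 2037.
Clinical Review Extension: +403 days → 25 February 2038.
Applicant Delay Offset: −136 days → 12 October 2037.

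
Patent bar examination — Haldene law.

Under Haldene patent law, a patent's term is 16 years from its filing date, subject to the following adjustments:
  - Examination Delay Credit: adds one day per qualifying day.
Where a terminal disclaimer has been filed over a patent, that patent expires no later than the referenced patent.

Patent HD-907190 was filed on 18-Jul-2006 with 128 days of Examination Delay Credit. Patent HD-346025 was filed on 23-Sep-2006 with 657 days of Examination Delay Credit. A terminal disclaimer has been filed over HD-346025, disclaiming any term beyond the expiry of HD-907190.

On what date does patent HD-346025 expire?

November 23, 2022

Natural term of HD-346025:
  Base: filing + 16 years → 23 September 2022.
  Examination Delay Credit: +657 days → 11 July 2024.
Expiry of referenced patent HD-907190:
  Base: filing + 16 years → 18 July 2022.
  Examination Delay Credit: +128 days → 23 November 2022.
Terminal disclaimer: HD-346025 expires on the earlier of 11 July 2024 and 23 November 2022.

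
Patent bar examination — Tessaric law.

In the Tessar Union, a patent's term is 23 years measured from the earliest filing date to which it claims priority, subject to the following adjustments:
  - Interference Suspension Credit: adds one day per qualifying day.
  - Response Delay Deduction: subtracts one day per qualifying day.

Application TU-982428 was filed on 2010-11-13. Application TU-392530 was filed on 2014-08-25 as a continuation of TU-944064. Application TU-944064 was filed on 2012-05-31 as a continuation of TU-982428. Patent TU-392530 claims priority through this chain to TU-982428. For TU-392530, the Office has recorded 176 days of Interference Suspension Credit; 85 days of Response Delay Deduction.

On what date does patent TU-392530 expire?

February 12, 2034

Earliest priority filing: 13 November 2010.
Base term: 13 November 2010 + 23 years → 13 November 2033.
Interference Suspension Credit: +176 days → 8 May 2034.
Response Delay Deduction: −85 days → 12 February 2034.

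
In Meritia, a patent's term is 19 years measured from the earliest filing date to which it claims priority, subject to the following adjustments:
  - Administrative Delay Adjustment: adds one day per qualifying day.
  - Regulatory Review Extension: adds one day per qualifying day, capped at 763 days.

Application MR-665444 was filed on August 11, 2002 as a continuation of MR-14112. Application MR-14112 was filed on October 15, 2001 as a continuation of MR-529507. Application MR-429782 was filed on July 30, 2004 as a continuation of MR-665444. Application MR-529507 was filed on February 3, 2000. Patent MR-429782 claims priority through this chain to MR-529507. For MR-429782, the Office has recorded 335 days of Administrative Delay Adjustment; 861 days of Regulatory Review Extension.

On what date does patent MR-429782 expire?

February 5, 2022

Earliest priority filing: 3 February 2000.
Base term: 3 February 2000 + 19 years → 3 February 2019.
Administrative Delay Adjustment: +335 days → 4 January 2020.
Regulatory Review Extension: 861 days claimed exceeds the 763-day cap, so +763 days → 5 February 2022.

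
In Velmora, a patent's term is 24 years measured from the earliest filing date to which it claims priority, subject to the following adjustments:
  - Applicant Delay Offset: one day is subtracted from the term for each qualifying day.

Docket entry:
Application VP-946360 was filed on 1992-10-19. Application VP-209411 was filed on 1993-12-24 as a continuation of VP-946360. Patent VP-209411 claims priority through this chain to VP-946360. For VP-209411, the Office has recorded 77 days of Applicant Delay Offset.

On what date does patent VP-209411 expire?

August 3, 2016

Earliest priority filing: 19 October 1992.
Base term: 19 October 1992 + 24 years → 19 October 2016.
Applicant Delay Offset: −77 days → 3 August 2016.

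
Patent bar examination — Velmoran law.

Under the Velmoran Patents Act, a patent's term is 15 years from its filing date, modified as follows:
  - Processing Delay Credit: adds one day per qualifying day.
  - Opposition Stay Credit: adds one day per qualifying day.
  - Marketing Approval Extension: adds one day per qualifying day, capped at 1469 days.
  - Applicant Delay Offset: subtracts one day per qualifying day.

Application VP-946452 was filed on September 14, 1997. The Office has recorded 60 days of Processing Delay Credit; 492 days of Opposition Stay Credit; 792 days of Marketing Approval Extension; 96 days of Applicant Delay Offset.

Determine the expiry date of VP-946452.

2016-02-14

Base term: filing date + 15 years → 14 September 2012.
Processing Delay Credit: +60 days → 13 November 2012.
Opposition Stay Credit: +492 days → 20 March 2014.
Marketing Approval Extension: 792 days (within the 1469-day cap) → +792 days → 20 May 2016.
Applicant Delay Offset: −96 days → 14 February 2016.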